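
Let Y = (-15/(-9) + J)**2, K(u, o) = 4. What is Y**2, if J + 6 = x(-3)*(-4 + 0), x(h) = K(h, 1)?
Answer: 13845841/81 ≈ 1.7094e+5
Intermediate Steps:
x(h) = 4
J = -22 (J = -6 + 4*(-4 + 0) = -6 + 4*(-4) = -6 - 16 = -22)
Y = 3721/9 (Y = (-15/(-9) - 22)**2 = (-15*(-1/9) - 22)**2 = (5/3 - 22)**2 = (-61/3)**2 = 3721/9 ≈ 413.44)
Y**2 = (3721/9)**2 = 13845841/81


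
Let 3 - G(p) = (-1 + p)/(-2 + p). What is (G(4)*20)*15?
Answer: 450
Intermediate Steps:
G(p) = 3 - (-1 + p)/(-2 + p)
(G(4)*20)*15 = (((-5 + 2*4)/(-2 + 4))*20)*15 = (((-5 + 8)/2)*20)*15 = (((½)*3)*20)*15 = ((3/2)*20)*15 = 30*15 = 450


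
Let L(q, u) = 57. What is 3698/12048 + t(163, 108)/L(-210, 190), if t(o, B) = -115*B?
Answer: -24904229/114456 ≈ -217.59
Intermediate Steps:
3698/12048 + t(163, 108)/L(-210, 190) = 3698/12048 - 115*108/57 = 3698*(1/12048) - 12420*1/57 = 1849/6024 - 4140/19 = -24904229/114456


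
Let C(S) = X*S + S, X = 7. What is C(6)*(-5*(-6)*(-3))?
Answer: -4320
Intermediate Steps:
C(S) = 8*S (C(S) = 7*S + S = 8*S)
C(6)*(-5*(-6)*(-3)) = (8*6)*(-5*(-6)*(-3)) = 48*(30*(-3)) = 48*(-90) = -4320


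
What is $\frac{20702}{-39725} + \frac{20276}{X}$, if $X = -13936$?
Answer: $- \frac{273491793}{138401900} \approx -1.9761$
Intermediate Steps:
$\frac{20702}{-39725} + \frac{20276}{X} = \frac{20702}{-39725} + \frac{20276}{-13936} = 20702 \left(- \frac{1}{39725}\right) + 20276 \left(- \frac{1}{13936}\right) = - \frac{20702}{39725} - \frac{5069}{3484} = - \frac{273491793}{138401900}$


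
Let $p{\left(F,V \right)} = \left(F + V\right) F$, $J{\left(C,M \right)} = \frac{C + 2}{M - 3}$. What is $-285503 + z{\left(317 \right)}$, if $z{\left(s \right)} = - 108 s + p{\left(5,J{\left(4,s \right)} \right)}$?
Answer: $- \frac{50195083}{157} \approx -3.1971 \cdot 10^{5}$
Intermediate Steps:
$J{\left(C,M \right)} = \frac{2 + C}{-3 + M}$
$p{\left(F,V \right)} = F \left(F + V\right)$
$z{\left(s \right)} = 25 - 108 s + \frac{30}{-3 + s}$ ($z{\left(s \right)} = - 108 s + 5 \left(5 + \frac{2 + 4}{-3 + s}\right) = - 108 s + 5 \left(5 + \frac{1}{-3 + s} 6\right) = - 108 s + 5 \left(5 + \frac{6}{-3 + s}\right) = - 108 s + \left(25 + \frac{30}{-3 + s}\right) = 25 - 108 s + \frac{30}{-3 + s}$)
$-285503 + z{\left(317 \right)} = -285503 + \frac{-45 - 108 \cdot 317^{2} + 349 \cdot 317}{-3 + 317} = -285503 + \frac{-45 - 10852812 + 110633}{314} = -285503 + \frac{1}{314} \left(-10742224\right) = -285503 - \frac{5371112}{157} = - \frac{50195083}{157}$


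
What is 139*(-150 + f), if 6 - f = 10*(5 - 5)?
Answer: -20016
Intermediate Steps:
f = 6 (f = 6 - 10*(5 - 5) = 6 - 10*0 = 6 - 1*0 = 6 + 0 = 6)
139*(-150 + f) = 139*(-150 + 6) = 139*(-144) = -20016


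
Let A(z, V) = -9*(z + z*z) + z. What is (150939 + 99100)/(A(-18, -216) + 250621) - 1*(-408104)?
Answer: 101148418335/247849 ≈ 4.0811e+5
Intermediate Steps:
A(z, V) = -9*z² - 8*z (A(z, V) = -9*(z + z²) + z = (-9*z - 9*z²) + z = -9*z² - 8*z)
(150939 + 99100)/(A(-18, -216) + 250621) - 1*(-408104) = (150939 + 99100)/(-1*(-18)*(8 + 9*(-18)) + 250621) - 1*(-408104) = 250039/(-1*(-18)*(8 - 162) + 250621) + 408104 = 250039/(-1*(-18)*(-154) + 250621) + 408104 = 250039/(-2772 + 250621) + 408104 = 250039/247849 + 408104 = 101148418335/247849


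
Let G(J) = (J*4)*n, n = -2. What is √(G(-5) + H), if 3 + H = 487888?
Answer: 5*√19517 ≈ 698.52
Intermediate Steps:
H = 487885 (H = -3 + 487888 = 487885)
G(J) = -8*J (G(J) = (J*4)*(-2) = (4*J)*(-2) = -8*J)
√(G(-5) + H) = √(-8*(-5) + 487885) = √(40 + 487885) = √487925 = 5*√19517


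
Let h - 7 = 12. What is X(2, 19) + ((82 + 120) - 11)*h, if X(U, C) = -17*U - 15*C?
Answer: 3310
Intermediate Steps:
h = 19 (h = 7 + 12 = 19)
X(2, 19) + ((82 + 120) - 11)*h = (-17*2 - 15*19) + ((82 + 120) - 11)*19 = (-34 - 285) + (202 - 11)*19 = -319 + 191*19 = -319 + 3629 = 3310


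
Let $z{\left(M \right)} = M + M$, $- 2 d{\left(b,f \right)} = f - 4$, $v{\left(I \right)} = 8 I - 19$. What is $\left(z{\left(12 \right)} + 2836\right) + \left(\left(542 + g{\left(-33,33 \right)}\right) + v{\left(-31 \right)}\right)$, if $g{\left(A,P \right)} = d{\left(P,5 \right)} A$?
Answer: $\frac{6303}{2} \approx 3151.5$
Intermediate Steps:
$v{\left(I \right)} = -19 + 8 I$
$d{\left(b,f \right)} = 2 - \frac{f}{2}$ ($d{\left(b,f \right)} = - \frac{f - 4}{2} = - \frac{-4 + f}{2} = 2 - \frac{f}{2}$)
$z{\left(M \right)} = 2 M$
$g{\left(A,P \right)} = - \frac{A}{2}$ ($g{\left(A,P \right)} = \left(2 - \frac{5}{2}\right) A = - \frac{A}{2}$)
$\left(z{\left(12 \right)} + 2836\right) + \left(\left(542 + g{\left(-33,33 \right)}\right) + v{\left(-31 \right)}\right) = \left(2 \cdot 12 + 2836\right) + \left(\left(542 - - \frac{33}{2}\right) + \left(-19 + 8 \left(-31\right)\right)\right) = \left(24 + 2836\right) + \left(\left(542 + \frac{33}{2}\right) - 267\right) = 2860 + \left(\frac{1117}{2} - 267\right) = 2860 + \frac{583}{2} = \frac{6303}{2}$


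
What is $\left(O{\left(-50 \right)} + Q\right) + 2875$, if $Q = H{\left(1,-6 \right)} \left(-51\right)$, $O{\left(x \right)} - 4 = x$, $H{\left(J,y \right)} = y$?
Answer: $3135$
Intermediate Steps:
$O{\left(x \right)} = 4 + x$
$Q = 306$ ($Q = \left(-6\right) \left(-51\right) = 306$)
$\left(O{\left(-50 \right)} + Q\right) + 2875 = \left(\left(4 - 50\right) + 306\right) + 2875 = \left(-46 + 306\right) + 2875 = 260 + 2875 = 3135$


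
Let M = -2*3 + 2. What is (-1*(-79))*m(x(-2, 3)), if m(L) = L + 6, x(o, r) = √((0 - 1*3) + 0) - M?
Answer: 790 + 79*I*√3 ≈ 790.0 + 136.83*I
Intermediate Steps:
M = -4 (M = -6 + 2 = -4)
x(o, r) = 4 + I*√3 (x(o, r) = √((0 - 1*3) + 0) - 1*(-4) = √((0 - 3) + 0) + 4 = √(-3 + 0) + 4 = √(-3) + 4 = I*√3 + 4 = 4 + I*√3)
m(L) = 6 + L
(-1*(-79))*m(x(-2, 3)) = (-1*(-79))*(6 + (4 + I*√3)) = 79*(10 + I*√3) = 790 + 79*I*√3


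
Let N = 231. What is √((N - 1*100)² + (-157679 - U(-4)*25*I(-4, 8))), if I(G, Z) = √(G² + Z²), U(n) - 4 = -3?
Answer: √(-140518 - 100*√5) ≈ 375.16*I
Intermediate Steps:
U(n) = 1 (U(n) = 4 - 3 = 1)
√((N - 1*100)² + (-157679 - U(-4)*25*I(-4, 8))) = √((231 - 1*100)² + (-157679 - 1*25*√((-4)² + 8²))) = √((231 - 100)² + (-157679 - 25*√(16 + 64))) = √(131² + (-157679 - 25*√80)) = √(17161 + (-157679 - 25*4*√5)) = √(17161 + (-157679 - 100*√5)) = √(-140518 - 100*√5)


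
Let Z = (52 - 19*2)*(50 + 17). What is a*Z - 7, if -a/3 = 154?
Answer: -433363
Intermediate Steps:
a = -462 (a = -3*154 = -462)
Z = 938 (Z = (52 - 38)*67 = 14*67 = 938)
a*Z - 7 = -462*938 - 7 = -433356 - 7 = -433363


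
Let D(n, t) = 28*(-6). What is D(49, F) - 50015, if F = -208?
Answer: -50183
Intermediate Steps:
D(n, t) = -168
D(49, F) - 50015 = -168 - 50015 = -50183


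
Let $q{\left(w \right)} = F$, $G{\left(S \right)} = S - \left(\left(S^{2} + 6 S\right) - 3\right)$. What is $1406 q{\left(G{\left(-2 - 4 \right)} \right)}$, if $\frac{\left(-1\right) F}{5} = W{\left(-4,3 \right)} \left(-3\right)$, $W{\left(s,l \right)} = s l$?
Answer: $-253080$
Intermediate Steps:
$W{\left(s,l \right)} = l s$
$G{\left(S \right)} = 3 - S^{2} - 5 S$ ($G{\left(S \right)} = S - \left(-3 + S^{2} + 6 S\right) = 3 - S^{2} - 5 S$)
$F = -180$ ($F = - 5 \cdot 3 \left(-4\right) \left(-3\right) = - 5 \left(\left(-12\right) \left(-3\right)\right) = \left(-5\right) 36 = -180$)
$q{\left(w \right)} = -180$
$1406 q{\left(G{\left(-2 - 4 \right)} \right)} = 1406 \left(-180\right) = -253080$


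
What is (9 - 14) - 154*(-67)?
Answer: 10313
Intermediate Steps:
(9 - 14) - 154*(-67) = -5 + 10318 = 10313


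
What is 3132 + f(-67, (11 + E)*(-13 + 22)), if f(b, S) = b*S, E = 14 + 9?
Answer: -17370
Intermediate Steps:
E = 23
f(b, S) = S*b
3132 + f(-67, (11 + E)*(-13 + 22)) = 3132 + ((11 + 23)*(-13 + 22))*(-67) = 3132 + (34*9)*(-67) = 3132 + 306*(-67) = 3132 - 20502 = -17370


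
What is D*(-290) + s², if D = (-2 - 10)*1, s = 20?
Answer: 3880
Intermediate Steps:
D = -12 (D = -12*1 = -12)
D*(-290) + s² = -12*(-290) + 20² = 3480 + 400 = 3880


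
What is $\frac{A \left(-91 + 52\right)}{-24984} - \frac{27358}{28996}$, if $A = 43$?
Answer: $- \frac{52907165}{60369672} \approx -0.87639$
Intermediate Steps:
$\frac{A \left(-91 + 52\right)}{-24984} - \frac{27358}{28996} = \frac{43 \left(-91 + 52\right)}{-24984} - \frac{27358}{28996} = 43 \left(-39\right) \left(- \frac{1}{24984}\right) - \frac{13679}{14498} = \left(-1677\right) \left(- \frac{1}{24984}\right) - \frac{13679}{14498} = \frac{559}{8328} - \frac{13679}{14498} = - \frac{52907165}{60369672}$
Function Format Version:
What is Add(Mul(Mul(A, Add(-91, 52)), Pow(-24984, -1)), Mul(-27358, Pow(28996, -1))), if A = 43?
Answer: Rational(-52907165, 60369672) ≈ -0.87639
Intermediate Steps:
Add(Mul(Mul(A, Add(-91, 52)), Pow(-24984, -1)), Mul(-27358, Pow(28996, -1))) = Add(Mul(Mul(43, Add(-91, 52)), Pow(-24984, -1)), Mul(-27358, Pow(28996, -1))) = Add(Mul(Mul(43, -39), Rational(-1, 24984)), Mul(-27358, Rational(1, 28996))) = Add(Mul(-1677, Rational(-1, 24984)), Rational(-13679, 14498)) = Add(Rational(559, 8328), Rational(-13679, 14498)) = Rational(-52907165, 60369672)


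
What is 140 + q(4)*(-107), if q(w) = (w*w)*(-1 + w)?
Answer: -4996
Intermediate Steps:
q(w) = w²*(-1 + w)
140 + q(4)*(-107) = 140 + (4²*(-1 + 4))*(-107) = 140 + (16*3)*(-107) = 140 + 48*(-107) = 140 - 5136 = -4996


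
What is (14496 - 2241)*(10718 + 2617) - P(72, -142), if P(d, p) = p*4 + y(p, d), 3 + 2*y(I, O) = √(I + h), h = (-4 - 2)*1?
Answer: 326841989/2 - I*√37 ≈ 1.6342e+8 - 6.0828*I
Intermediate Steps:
h = -6 (h = -6*1 = -6)
y(I, O) = -3/2 + √(-6 + I)/2 (y(I, O) = -3/2 + √(I - 6)/2 = -3/2 + √(-6 + I)/2)
P(d, p) = -3/2 + √(-6 + p)/2 + 4*p (P(d, p) = p*4 + (-3/2 + √(-6 + p)/2) = 4*p + (-3/2 + √(-6 + p)/2) = -3/2 + √(-6 + p)/2 + 4*p)
(14496 - 2241)*(10718 + 2617) - P(72, -142) = (14496 - 2241)*(10718 + 2617) - (-3/2 + √(-6 - 142)/2 + 4*(-142)) = 12255*13335 - (-3/2 + √(-148)/2 - 568) = 163420425 - (-3/2 + (2*I*√37)/2 - 568) = 163420425 - (-3/2 + I*√37 - 568) = 163420425 - (-1139/2 + I*√37) = 163420425 + (1139/2 - I*√37) = 326841989/2 - I*√37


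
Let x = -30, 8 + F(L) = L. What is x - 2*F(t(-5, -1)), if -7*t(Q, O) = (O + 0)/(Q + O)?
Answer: -293/21 ≈ -13.952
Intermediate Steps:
t(Q, O) = -O/(7*(O + Q)) (t(Q, O) = -(O + 0)/(7*(Q + O)) = -O/(7*(O + Q)))
F(L) = -8 + L
x - 2*F(t(-5, -1)) = -30 - 2*(-8 - 1*(-1)/(7*(-1) + 7*(-5))) = -30 - 2*(-8 - 1*(-1)/(-7 - 35)) = -30 - 2*(-8 - 1*(-1)/(-42)) = -30 - 2*(-8 - 1*(-1)*(-1/42)) = -30 - 2*(-8 - 1/42) = -30 - 2*(-337/42) = -30 + 337/21 = -293/21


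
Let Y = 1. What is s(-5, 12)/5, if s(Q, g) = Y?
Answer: 1/5 ≈ 0.20000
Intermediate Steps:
s(Q, g) = 1
s(-5, 12)/5 = 1/5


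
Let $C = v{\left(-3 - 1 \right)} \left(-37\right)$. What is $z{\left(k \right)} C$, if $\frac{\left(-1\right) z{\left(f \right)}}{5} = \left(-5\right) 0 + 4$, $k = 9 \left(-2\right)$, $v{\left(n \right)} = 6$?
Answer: $4440$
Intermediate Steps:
$k = -18$
$C = -222$ ($C = 6 \left(-37\right) = -222$)
$z{\left(f \right)} = -20$ ($z{\left(f \right)} = - 5 \left(\left(-5\right) 0 + 4\right) = - 5 \left(0 + 4\right) = \left(-5\right) 4 = -20$)
$z{\left(k \right)} C = \left(-20\right) \left(-222\right) = 4440$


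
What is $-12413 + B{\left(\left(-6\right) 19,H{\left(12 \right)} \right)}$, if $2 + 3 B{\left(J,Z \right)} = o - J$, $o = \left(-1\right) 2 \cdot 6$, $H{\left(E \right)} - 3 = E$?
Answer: $- \frac{37139}{3} \approx -12380.0$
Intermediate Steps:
$H{\left(E \right)} = 3 + E$
$o = -12$ ($o = \left(-2\right) 6 = -12$)
$B{\left(J,Z \right)} = - \frac{14}{3} - \frac{J}{3}$ ($B{\left(J,Z \right)} = - \frac{2}{3} + \frac{-12 - J}{3} = - \frac{2}{3} - \left(4 + \frac{J}{3}\right) = - \frac{14}{3} - \frac{J}{3}$)
$-12413 + B{\left(\left(-6\right) 19,H{\left(12 \right)} \right)} = -12413 - \left(\frac{14}{3} + \frac{\left(-6\right) 19}{3}\right) = -12413 - - \frac{100}{3} = -12413 + \left(- \frac{14}{3} + 38\right) = -12413 + \frac{100}{3} = - \frac{37139}{3}$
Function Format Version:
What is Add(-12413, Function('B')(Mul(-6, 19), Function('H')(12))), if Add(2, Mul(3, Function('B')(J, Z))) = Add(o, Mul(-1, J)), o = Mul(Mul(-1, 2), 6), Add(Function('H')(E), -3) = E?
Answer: Rational(-37139, 3) ≈ -12380.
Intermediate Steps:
Function('H')(E) = Add(3, E)
o = -12 (o = Mul(-2, 6) = -12)
Function('B')(J, Z) = Add(Rational(-14, 3), Mul(Rational(-1, 3), J)) (Function('B')(J, Z) = Add(Rational(-2, 3), Mul(Rational(1, 3), Add(-12, Mul(-1, J)))) = Add(Rational(-2, 3), Add(-4, Mul(Rational(-1, 3), J))) = Add(Rational(-14, 3), Mul(Rational(-1, 3), J)))
Add(-12413, Function('B')(Mul(-6, 19), Function('H')(12))) = Add(-12413, Add(Rational(-14, 3), Mul(Rational(-1, 3), Mul(-6, 19)))) = Add(-12413, Add(Rational(-14, 3), Mul(Rational(-1, 3), -114))) = Add(-12413, Add(Rational(-14, 3), 38)) = Add(-12413, Rational(100, 3)) = Rational(-37139, 3)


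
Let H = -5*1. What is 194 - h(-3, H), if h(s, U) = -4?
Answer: 198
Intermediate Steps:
H = -5
194 - h(-3, H) = 194 - 1*(-4) = 194 + 4 = 198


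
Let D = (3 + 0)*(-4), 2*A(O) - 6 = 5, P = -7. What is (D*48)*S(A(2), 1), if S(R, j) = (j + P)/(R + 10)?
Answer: 6912/31 ≈ 222.97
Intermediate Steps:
A(O) = 11/2 (A(O) = 3 + (1/2)*5 = 3 + 5/2 = 11/2)
D = -12 (D = 3*(-4) = -12)
S(R, j) = (-7 + j)/(10 + R) (S(R, j) = (j - 7)/(R + 10) = (-7 + j)/(10 + R))
(D*48)*S(A(2), 1) = (-12*48)*((-7 + 1)/(10 + 11/2)) = -576*(-6)/31/2 = -1152*(-6)/31 = -576*(-12/31) = 6912/31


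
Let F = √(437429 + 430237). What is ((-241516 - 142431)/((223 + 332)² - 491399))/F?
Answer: 383947*√867666/159107385084 ≈ 0.0022478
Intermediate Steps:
F = √867666 ≈ 931.49
((-241516 - 142431)/((223 + 332)² - 491399))/F = ((-241516 - 142431)/((223 + 332)² - 491399))/(√867666) = (-383947/(555² - 491399))*(√867666/867666) = (-383947/(308025 - 491399))*(√867666/867666) = (-383947/(-183374))*(√867666/867666) = (-383947*(-1/183374))*(√867666/867666) = 383947*(√867666/867666)/183374 = 383947*√867666/159107385084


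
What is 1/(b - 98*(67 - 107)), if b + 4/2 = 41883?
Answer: 1/45801 ≈ 2.1834e-5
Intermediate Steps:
b = 41881 (b = -2 + 41883 = 41881)
1/(b - 98*(67 - 107)) = 1/(41881 - 98*(67 - 107)) = 1/(41881 - 98*(-40)) = 1/(41881 + 3920) = 1/45801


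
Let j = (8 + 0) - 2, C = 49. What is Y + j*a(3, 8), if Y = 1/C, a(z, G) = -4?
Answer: -1175/49 ≈ -23.980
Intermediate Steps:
j = 6 (j = 8 - 2 = 6)
Y = 1/49 ≈ 0.020408
Y + j*a(3, 8) = 1/49 + 6*(-4) = 1/49 - 24 = -1175/49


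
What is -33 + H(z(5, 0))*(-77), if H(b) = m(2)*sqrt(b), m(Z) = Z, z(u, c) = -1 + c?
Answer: -33 - 154*I ≈ -33.0 - 154.0*I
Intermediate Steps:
H(b) = 2*sqrt(b)
-33 + H(z(5, 0))*(-77) = -33 + (2*sqrt(-1 + 0))*(-77) = -33 + (2*sqrt(-1))*(-77) = -33 + (2*I)*(-77) = -33 - 154*I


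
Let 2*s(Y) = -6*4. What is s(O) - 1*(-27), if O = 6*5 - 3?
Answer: 15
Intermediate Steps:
O = 27 (O = 30 - 3 = 27)
s(Y) = -12 (s(Y) = (-6*4)/2 = (-1*24)/2 = (½)*(-24) = -12)
s(O) - 1*(-27) = -12 - 1*(-27) = -12 + 27 = 15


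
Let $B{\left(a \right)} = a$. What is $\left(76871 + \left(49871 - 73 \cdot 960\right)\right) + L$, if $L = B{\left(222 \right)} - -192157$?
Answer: $249041$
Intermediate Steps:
$L = 192379$ ($L = 222 - -192157 = 222 + 192157 = 192379$)
$\left(76871 + \left(49871 - 73 \cdot 960\right)\right) + L = \left(76871 + \left(49871 - 73 \cdot 960\right)\right) + 192379 = \left(76871 + \left(49871 - 70080\right)\right) + 192379 = \left(76871 - 20209\right) + 192379 = 56662 + 192379 = 249041$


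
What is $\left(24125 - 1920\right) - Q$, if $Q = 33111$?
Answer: $-10906$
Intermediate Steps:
$\left(24125 - 1920\right) - Q = \left(24125 - 1920\right) - 33111 = 22205 - 33111 = -10906$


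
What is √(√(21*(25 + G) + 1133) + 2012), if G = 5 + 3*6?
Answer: √(2012 + √2141) ≈ 45.368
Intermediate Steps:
G = 23 (G = 5 + 18 = 23)
√(√(21*(25 + G) + 1133) + 2012) = √(√(21*(25 + 23) + 1133) + 2012) = √(√(21*48 + 1133) + 2012) = √(√(1008 + 1133) + 2012) = √(√2141 + 2012) = √(2012 + √2141)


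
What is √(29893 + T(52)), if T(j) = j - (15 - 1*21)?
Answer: √29951 ≈ 173.06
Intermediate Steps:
T(j) = 6 + j (T(j) = j - (15 - 21) = j - 1*(-6) = j + 6 = 6 + j)
√(29893 + T(52)) = √(29893 + (6 + 52)) = √(29893 + 58) = √29951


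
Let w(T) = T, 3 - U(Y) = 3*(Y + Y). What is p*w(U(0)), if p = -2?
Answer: -6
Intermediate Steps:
U(Y) = 3 - 6*Y (U(Y) = 3 - 3*(Y + Y) = 3 - 3*2*Y = 3 - 6*Y)
p*w(U(0)) = -2*(3 - 6*0) = -2*(3 + 0) = -2*3 = -6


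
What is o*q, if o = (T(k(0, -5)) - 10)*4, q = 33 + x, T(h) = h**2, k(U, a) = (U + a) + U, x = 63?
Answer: 5760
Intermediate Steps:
k(U, a) = a + 2*U
q = 96 (q = 33 + 63 = 96)
o = 60 (o = ((-5 + 2*0)**2 - 10)*4 = ((-5 + 0)**2 - 10)*4 = ((-5)**2 - 10)*4 = (25 - 10)*4 = 15*4 = 60)
o*q = 60*96 = 5760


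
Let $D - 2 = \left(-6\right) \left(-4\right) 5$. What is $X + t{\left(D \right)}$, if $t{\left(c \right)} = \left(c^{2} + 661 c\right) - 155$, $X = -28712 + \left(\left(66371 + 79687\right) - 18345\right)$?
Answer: $194372$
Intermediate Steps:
$X = 99001$ ($X = -28712 + \left(146058 - 18345\right) = -28712 + 127713 = 99001$)
$D = 122$ ($D = 2 + \left(-6\right) \left(-4\right) 5 = 2 + 24 \cdot 5 = 2 + 120 = 122$)
$t{\left(c \right)} = -155 + c^{2} + 661 c$
$X + t{\left(D \right)} = 99001 + \left(-155 + 122^{2} + 661 \cdot 122\right) = 99001 + \left(-155 + 14884 + 80642\right) = 99001 + 95371 = 194372$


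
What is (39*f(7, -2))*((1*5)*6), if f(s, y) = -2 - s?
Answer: -10530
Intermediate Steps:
(39*f(7, -2))*((1*5)*6) = (39*(-2 - 1*7))*((1*5)*6) = (39*(-2 - 7))*(5*6) = (39*(-9))*30 = -351*30 = -10530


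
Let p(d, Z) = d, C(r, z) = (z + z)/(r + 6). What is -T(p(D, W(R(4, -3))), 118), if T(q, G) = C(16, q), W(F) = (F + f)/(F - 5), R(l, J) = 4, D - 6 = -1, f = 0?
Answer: -5/11 ≈ -0.45455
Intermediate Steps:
D = 5 (D = 6 - 1 = 5)
C(r, z) = 2*z/(6 + r) (C(r, z) = (2*z)/(6 + r) = 2*z/(6 + r))
W(F) = F/(-5 + F) (W(F) = (F + 0)/(F - 5) = F/(-5 + F))
T(q, G) = q/11 (T(q, G) = 2*q/(6 + 16) = 2*q/22 = 2*q*(1/22) = q/11)
-T(p(D, W(R(4, -3))), 118) = -5/11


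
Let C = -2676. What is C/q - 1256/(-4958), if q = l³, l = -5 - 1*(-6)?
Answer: -6633176/2479 ≈ -2675.7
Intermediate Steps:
l = 1 (l = -5 + 6 = 1)
q = 1 (q = 1³ = 1)
C/q - 1256/(-4958) = -2676/1 - 1256/(-4958) = -2676*1 - 1256*(-1/4958) = -2676 + 628/2479 = -6633176/2479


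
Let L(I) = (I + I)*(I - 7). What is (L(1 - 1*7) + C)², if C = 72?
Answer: 51984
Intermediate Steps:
L(I) = 2*I*(-7 + I) (L(I) = (2*I)*(-7 + I) = 2*I*(-7 + I))
(L(1 - 1*7) + C)² = (2*(1 - 1*7)*(-7 + (1 - 1*7)) + 72)² = (2*(1 - 7)*(-7 + (1 - 7)) + 72)² = (2*(-6)*(-7 - 6) + 72)² = (2*(-6)*(-13) + 72)² = (156 + 72)² = 228² = 51984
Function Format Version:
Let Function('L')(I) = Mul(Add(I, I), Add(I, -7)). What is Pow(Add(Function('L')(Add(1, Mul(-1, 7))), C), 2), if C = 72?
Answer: 51984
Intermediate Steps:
Function('L')(I) = Mul(2, I, Add(-7, I)) (Function('L')(I) = Mul(Mul(2, I), Add(-7, I)) = Mul(2, I, Add(-7, I)))
Pow(Add(Function('L')(Add(1, Mul(-1, 7))), C), 2) = Pow(Add(Mul(2, Add(1, Mul(-1, 7)), Add(-7, Add(1, Mul(-1, 7)))), 72), 2) = Pow(Add(Mul(2, Add(1, -7), Add(-7, Add(1, -7))), 72), 2) = Pow(Add(Mul(2, -6, Add(-7, -6)), 72), 2) = Pow(Add(Mul(2, -6, -13), 72), 2) = Pow(Add(156, 72), 2) = Pow(228, 2) = 51984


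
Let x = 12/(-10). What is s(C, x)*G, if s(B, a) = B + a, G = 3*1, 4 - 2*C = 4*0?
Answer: 12/5 ≈ 2.4000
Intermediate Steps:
C = 2 (C = 2 - 2*0 = 2 - 1/2*0 = 2 + 0 = 2)
x = -6/5 (x = 12*(-1/10) = -6/5 ≈ -1.2000)
G = 3
s(C, x)*G = (2 - 6/5)*3 = (4/5)*3 = 12/5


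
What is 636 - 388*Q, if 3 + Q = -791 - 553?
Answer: 523272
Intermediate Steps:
Q = -1347 (Q = -3 + (-791 - 553) = -3 - 1344 = -1347)
636 - 388*Q = 636 - 388*(-1347) = 636 + 522636 = 523272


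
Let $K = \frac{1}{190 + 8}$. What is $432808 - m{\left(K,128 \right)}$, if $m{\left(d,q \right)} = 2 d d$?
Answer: $\frac{8483902415}{19602} \approx 4.3281 \cdot 10^{5}$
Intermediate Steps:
$K = \frac{1}{198} \approx 0.0050505$
$m{\left(d,q \right)} = 2 d^{2}$
$432808 - m{\left(K,128 \right)} = 432808 - \frac{2}{39204} = 432808 - 2 \cdot \frac{1}{39204} = 432808 - \frac{1}{19602} = \frac{8483902415}{19602}$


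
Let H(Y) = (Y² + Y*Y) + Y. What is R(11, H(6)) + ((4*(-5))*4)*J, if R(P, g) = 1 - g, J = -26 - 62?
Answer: 6963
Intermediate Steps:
H(Y) = Y + 2*Y² (H(Y) = (Y² + Y²) + Y = 2*Y² + Y = Y + 2*Y²)
J = -88
R(11, H(6)) + ((4*(-5))*4)*J = (1 - 6*(1 + 2*6)) + ((4*(-5))*4)*(-88) = (1 - 6*(1 + 12)) - 20*4*(-88) = (1 - 6*13) - 80*(-88) = (1 - 1*78) + 7040 = (1 - 78) + 7040 = -77 + 7040 = 6963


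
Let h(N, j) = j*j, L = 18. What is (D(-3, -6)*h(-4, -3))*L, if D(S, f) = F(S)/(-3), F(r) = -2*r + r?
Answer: -162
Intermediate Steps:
F(r) = -r
h(N, j) = j**2
D(S, f) = S/3 (D(S, f) = -S/(-3) = -S*(-1/3) = S/3)
(D(-3, -6)*h(-4, -3))*L = (((1/3)*(-3))*(-3)**2)*18 = -1*9*18 = -9*18 = -162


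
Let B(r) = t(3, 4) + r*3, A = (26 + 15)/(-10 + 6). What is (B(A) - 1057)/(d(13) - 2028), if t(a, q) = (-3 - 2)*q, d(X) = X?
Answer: 4431/8060 ≈ 0.54975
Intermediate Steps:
A = -41/4 (A = 41/(-4) = 41*(-1/4) = -41/4 ≈ -10.250)
t(a, q) = -5*q
B(r) = -20 + 3*r (B(r) = -5*4 + r*3 = -20 + 3*r)
(B(A) - 1057)/(d(13) - 2028) = ((-20 + 3*(-41/4)) - 1057)/(13 - 2028) = ((-20 - 123/4) - 1057)/(-2015) = (-203/4 - 1057)*(-1/2015) = -4431/4*(-1/2015) = 4431/8060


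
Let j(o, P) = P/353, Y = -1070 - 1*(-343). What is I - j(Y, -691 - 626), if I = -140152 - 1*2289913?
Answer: -857811628/353 ≈ -2.4301e+6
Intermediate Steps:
Y = -727 (Y = -1070 + 343 = -727)
j(o, P) = P/353 (j(o, P) = P*(1/353) = P/353)
I = -2430065 (I = -140152 - 2289913 = -2430065)
I - j(Y, -691 - 626) = -2430065 - (-691 - 626)/353 = -2430065 - (-1317)/353 = -2430065 - 1*(-1317/353) = -2430065 + 1317/353 = -857811628/353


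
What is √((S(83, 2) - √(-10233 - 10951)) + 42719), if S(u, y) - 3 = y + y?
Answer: √(42726 - 8*I*√331) ≈ 206.7 - 0.3521*I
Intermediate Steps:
S(u, y) = 3 + 2*y (S(u, y) = 3 + (y + y) = 3 + 2*y)
√((S(83, 2) - √(-10233 - 10951)) + 42719) = √(((3 + 2*2) - √(-10233 - 10951)) + 42719) = √(((3 + 4) - √(-21184)) + 42719) = √((7 - 8*I*√331) + 42719) = √(42726 - 8*I*√331)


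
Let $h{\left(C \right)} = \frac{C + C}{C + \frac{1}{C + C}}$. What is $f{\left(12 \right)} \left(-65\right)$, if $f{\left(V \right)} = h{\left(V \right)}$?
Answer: $- \frac{37440}{289} \approx -129.55$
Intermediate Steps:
$h{\left(C \right)} = \frac{2 C}{C + \frac{1}{2 C}}$
$f{\left(V \right)} = \frac{4 V^{2}}{1 + 2 V^{2}}$
$f{\left(12 \right)} \left(-65\right) = \frac{4 \cdot 12^{2}}{1 + 2 \cdot 12^{2}} \left(-65\right) = 4 \cdot 144 \frac{1}{1 + 2 \cdot 144} \left(-65\right) = 4 \cdot 144 \frac{1}{1 + 288} \left(-65\right) = 4 \cdot 144 \cdot \frac{1}{289} \left(-65\right) = \frac{576}{289} \left(-65\right) = - \frac{37440}{289}$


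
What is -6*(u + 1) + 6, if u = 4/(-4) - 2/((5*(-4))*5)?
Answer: 147/25 ≈ 5.8800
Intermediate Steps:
u = -49/50 (u = 4*(-¼) - 2/((-20*5)) = -1 - 2/(-100) = -1 - 2*(-1/100) = -1 + 1/50 = -49/50 ≈ -0.98000)
-6*(u + 1) + 6 = -6*(-49/50 + 1) + 6 = -6*1/50 + 6 = -3/25 + 6 = 147/25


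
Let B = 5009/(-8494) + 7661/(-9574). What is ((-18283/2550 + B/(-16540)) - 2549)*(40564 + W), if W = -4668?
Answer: -1966967233144059505702/21436870421325 ≈ -9.1756e+7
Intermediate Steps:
B = -28257175/20330389 (B = 5009*(-1/8494) + 7661*(-1/9574) = -5009/8494 - 7661/9574 = -28257175/20330389 ≈ -1.3899)
((-18283/2550 + B/(-16540)) - 2549)*(40564 + W) = ((-18283/2550 - 28257175/20330389/(-16540)) - 2549)*(40564 - 4668) = ((-18283*1/2550 - 28257175/20330389*(-1/16540)) - 2549)*35896 = ((-18283/2550 + 5651435/67252926812) - 2549)*35896 = (-614785424872273/85747481685300 - 2549)*35896 = -219185116240701973/85747481685300*35896 = -1966967233144059505702/21436870421325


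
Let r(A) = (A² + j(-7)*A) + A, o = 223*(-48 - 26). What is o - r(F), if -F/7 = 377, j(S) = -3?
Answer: -6986101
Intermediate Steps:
F = -2639 (F = -7*377 = -2639)
o = -16502 (o = 223*(-74) = -16502)
r(A) = A² - 2*A (r(A) = (A² - 3*A) + A = A² - 2*A)
o - r(F) = -16502 - (-2639)*(-2 - 2639) = -16502 - (-2639)*(-2641) = -16502 - 1*6969599 = -16502 - 6969599 = -6986101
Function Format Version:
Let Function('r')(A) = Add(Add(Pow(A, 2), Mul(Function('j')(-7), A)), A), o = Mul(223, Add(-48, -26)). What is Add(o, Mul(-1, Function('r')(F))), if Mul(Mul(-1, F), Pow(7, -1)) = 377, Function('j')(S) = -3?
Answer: -6986101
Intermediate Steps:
F = -2639 (F = Mul(-7, 377) = -2639)
o = -16502 (o = Mul(223, -74) = -16502)
Function('r')(A) = Add(Pow(A, 2), Mul(-2, A)) (Function('r')(A) = Add(Add(Pow(A, 2), Mul(-3, A)), A) = Add(Pow(A, 2), Mul(-2, A)))
Add(o, Mul(-1, Function('r')(F))) = Add(-16502, Mul(-1, Mul(-2639, Add(-2, -2639)))) = Add(-16502, Mul(-1, Mul(-2639, -2641))) = Add(-16502, Mul(-1, 6969599)) = Add(-16502, -6969599) = -6986101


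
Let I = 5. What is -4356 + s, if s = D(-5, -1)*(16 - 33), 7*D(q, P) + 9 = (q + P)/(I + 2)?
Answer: -212271/49 ≈ -4332.1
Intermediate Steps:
D(q, P) = -9/7 + P/49 + q/49 (D(q, P) = -9/7 + ((q + P)/(5 + 2))/7 = -9/7 + ((P + q)/7)/7 = -9/7 + ((P + q)*(1/7))/7 = -9/7 + (P/7 + q/7)/7 = -9/7 + (P/49 + q/49) = -9/7 + P/49 + q/49)
s = 1173/49 (s = (-9/7 + (1/49)*(-1) + (1/49)*(-5))*(16 - 33) = (-9/7 - 1/49 - 5/49)*(-17) = -69/49*(-17) = 1173/49 ≈ 23.939)
-4356 + s = -4356 + 1173/49 = -212271/49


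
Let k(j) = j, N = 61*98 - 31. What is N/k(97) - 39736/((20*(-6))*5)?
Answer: 927824/7275 ≈ 127.54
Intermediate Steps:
N = 5947 (N = 5978 - 31 = 5947)
N/k(97) - 39736/((20*(-6))*5) = 5947/97 - 39736/((20*(-6))*5) = 5947*(1/97) - 39736/((-120*5)) = 5947/97 - 39736/(-600) = 5947/97 - 39736*(-1/600) = 5947/97 + 4967/75 = 927824/7275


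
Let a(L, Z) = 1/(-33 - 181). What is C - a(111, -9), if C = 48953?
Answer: 10475943/214 ≈ 48953.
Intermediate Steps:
a(L, Z) = -1/214 (a(L, Z) = 1/(-214) = -1/214)
C - a(111, -9) = 48953 - 1*(-1/214) = 48953 + 1/214 = 10475943/214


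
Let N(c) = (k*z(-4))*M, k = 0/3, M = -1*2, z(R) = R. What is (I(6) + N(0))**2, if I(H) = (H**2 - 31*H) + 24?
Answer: 15876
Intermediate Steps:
M = -2
k = 0 (k = 0*(1/3) = 0)
I(H) = 24 + H**2 - 31*H
N(c) = 0 (N(c) = (0*(-4))*(-2) = 0*(-2) = 0)
(I(6) + N(0))**2 = ((24 + 6**2 - 31*6) + 0)**2 = ((24 + 36 - 186) + 0)**2 = (-126 + 0)**2 = (-126)**2 = 15876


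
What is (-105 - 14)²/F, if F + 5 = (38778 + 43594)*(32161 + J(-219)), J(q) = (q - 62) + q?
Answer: 14161/2607979887 ≈ 5.4299e-6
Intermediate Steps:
J(q) = -62 + 2*q (J(q) = (-62 + q) + q = -62 + 2*q)
F = 2607979887 (F = -5 + (38778 + 43594)*(32161 + (-62 + 2*(-219))) = -5 + 82372*(32161 + (-62 - 438)) = -5 + 82372*(32161 - 500) = -5 + 82372*31661 = -5 + 2607979892 = 2607979887)
(-105 - 14)²/F = (-105 - 14)²/2607979887 = (-119)²*(1/2607979887) = 14161*(1/2607979887) = 14161/2607979887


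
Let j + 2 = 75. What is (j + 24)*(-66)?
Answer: -6402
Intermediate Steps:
j = 73 (j = -2 + 75 = 73)
(j + 24)*(-66) = (73 + 24)*(-66) = 97*(-66) = -6402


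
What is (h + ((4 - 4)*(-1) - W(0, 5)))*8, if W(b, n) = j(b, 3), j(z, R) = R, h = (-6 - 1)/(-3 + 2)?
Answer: 32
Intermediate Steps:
h = 7 (h = -7/(-1) = -7*(-1) = 7)
W(b, n) = 3
(h + ((4 - 4)*(-1) - W(0, 5)))*8 = (7 + ((4 - 4)*(-1) - 1*3))*8 = (7 + (0*(-1) - 3))*8 = (7 + (0 - 3))*8 = (7 - 3)*8 = 4*8 = 32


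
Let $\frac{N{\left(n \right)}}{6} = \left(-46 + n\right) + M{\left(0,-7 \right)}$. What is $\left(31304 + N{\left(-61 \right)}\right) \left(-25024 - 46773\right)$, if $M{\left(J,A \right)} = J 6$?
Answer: $-2201439614$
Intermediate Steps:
$M{\left(J,A \right)} = 6 J$
$N{\left(n \right)} = -276 + 6 n$ ($N{\left(n \right)} = 6 \left(\left(-46 + n\right) + 6 \cdot 0\right) = 6 \left(\left(-46 + n\right) + 0\right) = 6 \left(-46 + n\right) = -276 + 6 n$)
$\left(31304 + N{\left(-61 \right)}\right) \left(-25024 - 46773\right) = \left(31304 + \left(-276 + 6 \left(-61\right)\right)\right) \left(-25024 - 46773\right) = \left(31304 - 642\right) \left(-71797\right) = 30662 \left(-71797\right) = -2201439614$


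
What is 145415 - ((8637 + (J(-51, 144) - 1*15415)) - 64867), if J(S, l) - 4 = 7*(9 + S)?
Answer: 217350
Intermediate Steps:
J(S, l) = 67 + 7*S (J(S, l) = 4 + 7*(9 + S) = 4 + (63 + 7*S) = 67 + 7*S)
145415 - ((8637 + (J(-51, 144) - 1*15415)) - 64867) = 145415 - ((8637 + ((67 + 7*(-51)) - 1*15415)) - 64867) = 145415 - ((8637 + ((67 - 357) - 15415)) - 64867) = 145415 - ((8637 + (-290 - 15415)) - 64867) = 145415 - ((8637 - 15705) - 64867) = 145415 - (-7068 - 64867) = 145415 - 1*(-71935) = 145415 + 71935 = 217350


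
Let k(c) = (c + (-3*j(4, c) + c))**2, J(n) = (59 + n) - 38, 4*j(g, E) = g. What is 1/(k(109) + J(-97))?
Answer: 1/46149 ≈ 2.1669e-5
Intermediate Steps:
j(g, E) = g/4
J(n) = 21 + n
k(c) = (-3 + 2*c)**2 (k(c) = (c + (-3*4/4 + c))**2 = (c + (-3*1 + c))**2 = (c + (-3 + c))**2 = (-3 + 2*c)**2)
1/(k(109) + J(-97)) = 1/((-3 + 2*109)**2 + (21 - 97)) = 1/((-3 + 218)**2 - 76) = 1/(215**2 - 76) = 1/(46225 - 76) = 1/46149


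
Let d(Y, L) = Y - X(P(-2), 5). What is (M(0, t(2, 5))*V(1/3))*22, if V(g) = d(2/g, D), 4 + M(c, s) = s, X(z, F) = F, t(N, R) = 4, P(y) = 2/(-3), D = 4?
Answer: 0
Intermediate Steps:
P(y) = -2/3 (P(y) = 2*(-1/3) = -2/3)
M(c, s) = -4 + s
d(Y, L) = -5 + Y (d(Y, L) = Y - 1*5 = Y - 5 = -5 + Y)
V(g) = -5 + 2/g
(M(0, t(2, 5))*V(1/3))*22 = ((-4 + 4)*(-5 + 2/(1/3)))*22 = (0*(-5 + 2/(1/3)))*22 = (0*(-5 + 2*3))*22 = (0*(-5 + 6))*22 = (0*1)*22 = 0*22 = 0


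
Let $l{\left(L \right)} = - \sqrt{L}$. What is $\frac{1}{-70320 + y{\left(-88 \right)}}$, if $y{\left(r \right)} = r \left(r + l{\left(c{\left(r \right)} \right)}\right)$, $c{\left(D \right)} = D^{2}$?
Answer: $- \frac{1}{54832} \approx -1.8238 \cdot 10^{-5}$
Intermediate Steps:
$y{\left(r \right)} = r \left(r - \sqrt{r^{2}}\right)$
$\frac{1}{-70320 + y{\left(-88 \right)}} = \frac{1}{-70320 - 88 \left(-88 - \sqrt{\left(-88\right)^{2}}\right)} = \frac{1}{-70320 - 88 \left(-88 - \sqrt{7744}\right)} = \frac{1}{-70320 - 88 \left(-88 - 88\right)} = \frac{1}{-70320 - -15488} = \frac{1}{-70320 + 15488} = \frac{1}{-54832} = - \frac{1}{54832}$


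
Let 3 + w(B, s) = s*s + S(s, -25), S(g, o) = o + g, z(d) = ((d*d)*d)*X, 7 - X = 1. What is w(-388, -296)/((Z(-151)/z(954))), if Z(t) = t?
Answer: -454748021771328/151 ≈ -3.0116e+12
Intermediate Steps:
X = 6 (X = 7 - 1*1 = 7 - 1 = 6)
z(d) = 6*d**3 (z(d) = ((d*d)*d)*6 = (d**2*d)*6 = d**3*6 = 6*d**3)
S(g, o) = g + o
w(B, s) = -28 + s + s**2 (w(B, s) = -3 + (s*s + (s - 25)) = -3 + (s**2 + (-25 + s)) = -3 + (-25 + s + s**2) = -28 + s + s**2)
w(-388, -296)/((Z(-151)/z(954))) = (-28 - 296 + (-296)**2)/((-151/(6*954**3))) = (-28 - 296 + 87616)/((-151/(6*868250664))) = 87292/((-151/5209503984)) = 87292/((-151*1/5209503984)) = 87292/(-151/5209503984) = 87292*(-5209503984/151) = -454748021771328/151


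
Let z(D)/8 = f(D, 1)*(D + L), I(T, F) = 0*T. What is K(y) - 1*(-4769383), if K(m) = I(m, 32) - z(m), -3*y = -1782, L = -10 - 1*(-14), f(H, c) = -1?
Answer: 4774167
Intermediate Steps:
L = 4 (L = -10 + 14 = 4)
y = 594 (y = -⅓*(-1782) = 594)
I(T, F) = 0
z(D) = -32 - 8*D (z(D) = 8*(-(D + 4)) = 8*(-(4 + D)) = 8*(-4 - D) = -32 - 8*D)
K(m) = 32 + 8*m (K(m) = 0 - (-32 - 8*m) = 0 + (32 + 8*m) = 32 + 8*m)
K(y) - 1*(-4769383) = (32 + 8*594) - 1*(-4769383) = (32 + 4752) + 4769383 = 4784 + 4769383 = 4774167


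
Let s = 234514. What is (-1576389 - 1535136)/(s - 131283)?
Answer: -3111525/103231 ≈ -30.141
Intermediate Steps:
(-1576389 - 1535136)/(s - 131283) = (-1576389 - 1535136)/(234514 - 131283) = -3111525/103231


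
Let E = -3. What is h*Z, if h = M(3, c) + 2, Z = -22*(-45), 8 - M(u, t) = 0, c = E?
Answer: 9900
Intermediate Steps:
c = -3
M(u, t) = 8 (M(u, t) = 8 - 1*0 = 8 + 0 = 8)
Z = 990
h = 10 (h = 8 + 2 = 10)
h*Z = 10*990 = 9900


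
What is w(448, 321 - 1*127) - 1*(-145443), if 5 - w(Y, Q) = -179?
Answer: 145627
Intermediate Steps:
w(Y, Q) = 184 (w(Y, Q) = 5 - 1*(-179) = 5 + 179 = 184)
w(448, 321 - 1*127) - 1*(-145443) = 184 - 1*(-145443) = 184 + 145443 = 145627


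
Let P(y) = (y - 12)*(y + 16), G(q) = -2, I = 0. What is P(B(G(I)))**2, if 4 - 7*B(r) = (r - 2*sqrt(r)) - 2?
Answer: 83304896/2401 - 229504*I*sqrt(2)/343 ≈ 34696.0 - 946.26*I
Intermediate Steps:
B(r) = 6/7 - r/7 + 2*sqrt(r)/7 (B(r) = 4/7 - ((r - 2*sqrt(r)) - 2)/7 = 4/7 - (-2 + r - 2*sqrt(r))/7 = 4/7 + (2/7 - r/7 + 2*sqrt(r)/7) = 6/7 - r/7 + 2*sqrt(r)/7)
P(y) = (-12 + y)*(16 + y)
P(B(G(I)))**2 = (-192 + (6/7 - 1/7*(-2) + 2*sqrt(-2)/7)**2 + 4*(6/7 - 1/7*(-2) + 2*sqrt(-2)/7))**2 = (-192 + (6/7 + 2/7 + 2*(I*sqrt(2))/7)**2 + 4*(6/7 + 2/7 + 2*(I*sqrt(2))/7))**2 = (-192 + (6/7 + 2/7 + 2*I*sqrt(2)/7)**2 + 4*(6/7 + 2/7 + 2*I*sqrt(2)/7))**2 = (-192 + (8/7 + 2*I*sqrt(2)/7)**2 + 4*(8/7 + 2*I*sqrt(2)/7))**2 = (-192 + (8/7 + 2*I*sqrt(2)/7)**2 + (32/7 + 8*I*sqrt(2)/7))**2 = (-1312/7 + (8/7 + 2*I*sqrt(2)/7)**2 + 8*I*sqrt(2)/7)**2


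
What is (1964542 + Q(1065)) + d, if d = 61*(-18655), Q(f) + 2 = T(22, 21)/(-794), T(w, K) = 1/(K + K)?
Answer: 27564956579/33348 ≈ 8.2659e+5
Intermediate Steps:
T(w, K) = 1/(2*K)
Q(f) = -66697/33348 (Q(f) = -2 + ((½)/21)/(-794) = -2 + ((½)*(1/21))*(-1/794) = -2 + (1/42)*(-1/794) = -2 - 1/33348 = -66697/33348)
d = -1137955
(1964542 + Q(1065)) + d = (1964542 - 66697/33348) - 1137955 = 65513479919/33348 - 1137955 = 27564956579/33348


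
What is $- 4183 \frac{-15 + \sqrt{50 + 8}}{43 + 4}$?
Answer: $1335 - 89 \sqrt{58} \approx 657.2$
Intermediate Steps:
$- 4183 \frac{-15 + \sqrt{50 + 8}}{43 + 4} = - 4183 \frac{-15 + \sqrt{58}}{47} = - 4183 \left(-15 + \sqrt{58}\right) \frac{1}{47} = - 4183 \left(- \frac{15}{47} + \frac{\sqrt{58}}{47}\right) = 1335 - 89 \sqrt{58}$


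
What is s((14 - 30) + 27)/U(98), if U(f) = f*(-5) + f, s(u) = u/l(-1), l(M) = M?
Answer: 11/392 ≈ 0.028061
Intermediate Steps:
s(u) = -u (s(u) = u/(-1) = u*(-1) = -u)
U(f) = -4*f (U(f) = -5*f + f = -4*f)
s((14 - 30) + 27)/U(98) = (-((14 - 30) + 27))/((-4*98)) = -(-16 + 27)/(-392) = -1*11*(-1/392) = -11*(-1/392) = 11/392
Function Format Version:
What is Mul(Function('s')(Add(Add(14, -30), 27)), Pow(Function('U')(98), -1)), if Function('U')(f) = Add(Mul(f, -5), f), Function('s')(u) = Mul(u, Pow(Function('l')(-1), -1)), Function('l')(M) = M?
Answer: Rational(11, 392) ≈ 0.028061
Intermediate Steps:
Function('s')(u) = Mul(-1, u) (Function('s')(u) = Mul(u, Pow(-1, -1)) = Mul(u, -1) = Mul(-1, u))
Function('U')(f) = Mul(-4, f) (Function('U')(f) = Add(Mul(-5, f), f) = Mul(-4, f))
Mul(Function('s')(Add(Add(14, -30), 27)), Pow(Function('U')(98), -1)) = Mul(Mul(-1, Add(Add(14, -30), 27)), Pow(Mul(-4, 98), -1)) = Mul(Mul(-1, Add(-16, 27)), Pow(-392, -1)) = Mul(Mul(-1, 11), Rational(-1, 392)) = Mul(-11, Rational(-1, 392)) = Rational(11, 392)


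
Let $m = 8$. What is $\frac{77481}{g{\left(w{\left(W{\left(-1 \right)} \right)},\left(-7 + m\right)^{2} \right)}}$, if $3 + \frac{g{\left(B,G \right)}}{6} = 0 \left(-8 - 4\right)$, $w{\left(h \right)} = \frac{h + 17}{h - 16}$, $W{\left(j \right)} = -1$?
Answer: $- \frac{8609}{2} \approx -4304.5$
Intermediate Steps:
$w{\left(h \right)} = \frac{17 + h}{-16 + h}$
$g{\left(B,G \right)} = -18$ ($g{\left(B,G \right)} = -18 + 6 \cdot 0 \left(-8 - 4\right) = -18 + 6 \cdot 0 \left(-12\right) = -18 + 6 \cdot 0 = -18 + 0 = -18$)
$\frac{77481}{g{\left(w{\left(W{\left(-1 \right)} \right)},\left(-7 + m\right)^{2} \right)}} = \frac{77481}{-18} = 77481 \left(- \frac{1}{18}\right) = - \frac{8609}{2}$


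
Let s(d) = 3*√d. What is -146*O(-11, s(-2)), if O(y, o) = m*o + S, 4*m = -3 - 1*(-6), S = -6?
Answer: 876 - 657*I*√2/2 ≈ 876.0 - 464.57*I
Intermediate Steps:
m = ¾ (m = (-3 - 1*(-6))/4 = (-3 + 6)/4 = (¼)*3 = ¾ ≈ 0.75000)
O(y, o) = -6 + 3*o/4 (O(y, o) = 3*o/4 - 6 = -6 + 3*o/4)
-146*O(-11, s(-2)) = -146*(-6 + 3*(3*√(-2))/4) = -146*(-6 + 3*(3*(I*√2))/4) = -146*(-6 + 3*(3*I*√2)/4) = -146*(-6 + 9*I*√2/4) = 876 - 657*I*√2/2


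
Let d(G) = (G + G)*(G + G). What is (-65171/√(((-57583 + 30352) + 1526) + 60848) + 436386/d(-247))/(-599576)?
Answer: -218193/73159064368 + 65171*√35143/21070899368 ≈ 0.00057683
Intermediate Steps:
d(G) = 4*G² (d(G) = (2*G)*(2*G) = 4*G²)
(-65171/√(((-57583 + 30352) + 1526) + 60848) + 436386/d(-247))/(-599576) = (-65171/√(((-57583 + 30352) + 1526) + 60848) + 436386/((4*(-247)²)))/(-599576) = (-65171/√((-27231 + 1526) + 60848) + 436386/((4*61009)))*(-1/599576) = (-65171/√(-25705 + 60848) + 436386/244036)*(-1/599576) = (-65171*√35143/35143 + 436386*(1/244036))*(-1/599576) = (-65171*√35143/35143 + 218193/122018)*(-1/599576) = (218193/122018 - 65171*√35143/35143)*(-1/599576) = -218193/73159064368 + 65171*√35143/21070899368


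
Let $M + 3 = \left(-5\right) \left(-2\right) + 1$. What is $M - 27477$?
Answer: $-27469$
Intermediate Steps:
$M = 8$ ($M = -3 + \left(\left(-5\right) \left(-2\right) + 1\right) = -3 + \left(10 + 1\right) = -3 + 11 = 8$)
$M - 27477 = 8 - 27477 = -27469$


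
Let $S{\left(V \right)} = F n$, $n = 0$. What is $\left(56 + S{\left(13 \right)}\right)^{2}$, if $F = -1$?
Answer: $3136$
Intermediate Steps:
$S{\left(V \right)} = 0$ ($S{\left(V \right)} = \left(-1\right) 0 = 0$)
$\left(56 + S{\left(13 \right)}\right)^{2} = \left(56 + 0\right)^{2} = 56^{2} = 3136$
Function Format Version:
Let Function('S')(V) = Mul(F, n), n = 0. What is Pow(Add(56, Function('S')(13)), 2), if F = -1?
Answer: 3136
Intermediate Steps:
Function('S')(V) = 0 (Function('S')(V) = Mul(-1, 0) = 0)
Pow(Add(56, Function('S')(13)), 2) = Pow(Add(56, 0), 2) = Pow(56, 2) = 3136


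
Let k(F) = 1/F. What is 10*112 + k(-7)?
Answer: 7839/7 ≈ 1119.9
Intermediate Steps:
10*112 + k(-7) = 10*112 + 1/(-7) = 1120 - ⅐ = 7839/7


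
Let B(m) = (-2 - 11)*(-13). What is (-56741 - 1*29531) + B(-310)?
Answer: -86103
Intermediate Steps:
B(m) = 169 (B(m) = -13*(-13) = 169)
(-56741 - 1*29531) + B(-310) = (-56741 - 1*29531) + 169 = (-56741 - 29531) + 169 = -86272 + 169 = -86103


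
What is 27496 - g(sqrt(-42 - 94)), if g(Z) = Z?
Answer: 27496 - 2*I*sqrt(34) ≈ 27496.0 - 11.662*I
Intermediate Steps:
27496 - g(sqrt(-42 - 94)) = 27496 - sqrt(-42 - 94) = 27496 - sqrt(-136) = 27496 - 2*I*sqrt(34)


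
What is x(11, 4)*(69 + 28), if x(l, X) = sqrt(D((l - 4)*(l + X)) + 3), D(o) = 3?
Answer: 97*sqrt(6) ≈ 237.60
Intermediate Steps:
x(l, X) = sqrt(6) (x(l, X) = sqrt(3 + 3) = sqrt(6))
x(11, 4)*(69 + 28) = sqrt(6)*(69 + 28) = sqrt(6)*97 = 97*sqrt(6)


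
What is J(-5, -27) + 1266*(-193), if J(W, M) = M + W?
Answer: -244370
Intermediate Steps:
J(-5, -27) + 1266*(-193) = (-27 - 5) + 1266*(-193) = -32 - 244338 = -244370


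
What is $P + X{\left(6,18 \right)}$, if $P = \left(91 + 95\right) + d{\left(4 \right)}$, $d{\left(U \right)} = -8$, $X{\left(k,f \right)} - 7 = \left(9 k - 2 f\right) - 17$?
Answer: $186$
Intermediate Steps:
$X{\left(k,f \right)} = -10 - 2 f + 9 k$ ($X{\left(k,f \right)} = 7 - \left(17 - 9 k + 2 f\right) = -10 - 2 f + 9 k$)
$P = 178$ ($P = \left(91 + 95\right) - 8 = 186 - 8 = 178$)
$P + X{\left(6,18 \right)} = 178 - -8 = 178 + 8 = 186$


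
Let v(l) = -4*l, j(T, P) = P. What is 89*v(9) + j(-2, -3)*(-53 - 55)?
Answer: -2880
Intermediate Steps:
89*v(9) + j(-2, -3)*(-53 - 55) = 89*(-4*9) - 3*(-53 - 55) = 89*(-36) - 3*(-108) = -3204 + 324 = -2880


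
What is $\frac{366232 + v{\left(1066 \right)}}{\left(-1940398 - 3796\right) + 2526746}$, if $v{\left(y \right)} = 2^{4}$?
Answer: $\frac{45781}{72819} \approx 0.6287$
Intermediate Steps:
$v{\left(y \right)} = 16$
$\frac{366232 + v{\left(1066 \right)}}{\left(-1940398 - 3796\right) + 2526746} = \frac{366232 + 16}{\left(-1940398 - 3796\right) + 2526746} = \frac{366248}{-1944194 + 2526746} = \frac{366248}{582552} = 366248 \cdot \frac{1}{582552} = \frac{45781}{72819}$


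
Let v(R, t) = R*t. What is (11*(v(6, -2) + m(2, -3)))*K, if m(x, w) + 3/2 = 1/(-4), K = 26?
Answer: -7865/2 ≈ -3932.5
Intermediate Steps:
m(x, w) = -7/4 (m(x, w) = -3/2 + 1/(-4) = -3/2 - ¼ = -7/4)
(11*(v(6, -2) + m(2, -3)))*K = (11*(6*(-2) - 7/4))*26 = (11*(-12 - 7/4))*26 = (11*(-55/4))*26 = -605/4*26 = -7865/2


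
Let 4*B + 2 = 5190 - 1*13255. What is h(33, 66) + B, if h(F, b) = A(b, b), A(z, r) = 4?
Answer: -8051/4 ≈ -2012.8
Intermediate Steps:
h(F, b) = 4
B = -8067/4 (B = -1/2 + (5190 - 1*13255)/4 = -1/2 + (5190 - 13255)/4 = -1/2 + (1/4)*(-8065) = -1/2 - 8065/4 = -8067/4 ≈ -2016.8)
h(33, 66) + B = 4 - 8067/4 = -8051/4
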